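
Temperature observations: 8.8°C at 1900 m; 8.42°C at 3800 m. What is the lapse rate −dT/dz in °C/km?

Γ = −ΔT/Δz = (8.8 − 8.42) / (3800 − 1900) m
  = 0.38°C / 1.9 km = 0.2°C/km

0.2°C/km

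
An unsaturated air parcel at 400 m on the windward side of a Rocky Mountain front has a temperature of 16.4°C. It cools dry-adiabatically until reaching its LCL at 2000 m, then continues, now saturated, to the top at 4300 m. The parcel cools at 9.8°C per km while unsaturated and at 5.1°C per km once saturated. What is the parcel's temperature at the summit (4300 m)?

Dry to 2000 m: -9.8 × 1.6 km = -15.68°C, so T = 0.72°C.
Saturated to 4300 m: -5.1 × 2.3 km = -11.73°C, so T = -11.01°C.

-11.01°C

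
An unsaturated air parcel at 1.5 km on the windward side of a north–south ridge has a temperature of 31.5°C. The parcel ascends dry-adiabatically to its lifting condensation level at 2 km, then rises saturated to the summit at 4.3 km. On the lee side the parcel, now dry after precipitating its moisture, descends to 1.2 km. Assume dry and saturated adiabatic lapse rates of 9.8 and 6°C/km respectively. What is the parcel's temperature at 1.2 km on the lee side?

1500–2000 m, dry: Δz = 0.5 km ⇒ ΔT = -4.9°C; T = 26.6°C
2000–4300 m, saturated: Δz = 2.3 km ⇒ ΔT = -13.8°C; T = 12.8°C
4300–1200 m, dry descent: Δz = 3.1 km ⇒ ΔT = +30.38°C; T = 43.18°C

43.18°C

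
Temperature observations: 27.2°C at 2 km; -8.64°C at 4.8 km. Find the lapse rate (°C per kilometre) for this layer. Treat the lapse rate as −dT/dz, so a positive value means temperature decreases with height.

12.8°C/km

Γ = −ΔT/Δz = (27.2 − (-8.64)) / (4800 − 2000) m
  = 35.84°C / 2.8 km = 12.8°C/km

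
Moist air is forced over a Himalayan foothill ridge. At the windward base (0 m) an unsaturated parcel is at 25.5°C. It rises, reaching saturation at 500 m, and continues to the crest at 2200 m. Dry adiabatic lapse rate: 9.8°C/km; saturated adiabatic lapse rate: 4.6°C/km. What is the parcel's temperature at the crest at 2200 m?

From 0 m to 500 m (dry): cools by 9.8 × 0.5 = 4.9°C, giving 20.6°C.
From 500 m to 2200 m (saturated): cools by 4.6 × 1.7 = 7.82°C, giving 12.78°C.

12.78°C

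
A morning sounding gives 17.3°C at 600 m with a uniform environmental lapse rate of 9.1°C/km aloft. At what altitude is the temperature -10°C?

Height above start = (17.3 − (-10)) / 9.1 = 3 km
Altitude = 600 m + 3000 m = 3600 m

3600 m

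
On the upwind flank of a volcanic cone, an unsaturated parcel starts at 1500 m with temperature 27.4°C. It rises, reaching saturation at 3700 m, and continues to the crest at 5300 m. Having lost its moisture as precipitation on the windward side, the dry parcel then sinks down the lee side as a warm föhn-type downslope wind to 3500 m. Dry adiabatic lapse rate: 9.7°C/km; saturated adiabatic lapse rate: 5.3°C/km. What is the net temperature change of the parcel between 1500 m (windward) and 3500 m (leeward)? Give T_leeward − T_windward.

1500–3700 m, dry: Δz = 2.2 km ⇒ ΔT = -21.34°C; T = 6.06°C
3700–5300 m, saturated: Δz = 1.6 km ⇒ ΔT = -8.48°C; T = -2.42°C
5300–3500 m, dry descent: Δz = 1.8 km ⇒ ΔT = +17.46°C; T = 15.04°C
Net change vs windward start: 15.04 − 27.4 = -12.36°C

-12.36°C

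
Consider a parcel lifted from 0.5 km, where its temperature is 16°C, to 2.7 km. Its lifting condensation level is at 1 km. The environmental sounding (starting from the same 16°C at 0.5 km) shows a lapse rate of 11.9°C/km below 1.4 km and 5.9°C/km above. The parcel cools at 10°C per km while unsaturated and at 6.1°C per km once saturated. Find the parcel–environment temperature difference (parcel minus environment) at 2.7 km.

Parcel:
  Dry to 1000 m: -10 × 0.5 km = -5°C, so T = 11°C.
  Saturated to 2700 m: -6.1 × 1.7 km = -10.37°C, so T = 0.63°C.
Environment:
  Environment, lower layer to 1400 m: -11.9 × 0.9 km = -10.71°C, so T = 5.29°C.
  Environment, upper layer to 2700 m: -5.9 × 1.3 km = -7.67°C, so T = -2.38°C.
T_parcel − T_env = 0.63 − (-2.38) = +3.01°C

+3.01°C (parcel warmer than environment)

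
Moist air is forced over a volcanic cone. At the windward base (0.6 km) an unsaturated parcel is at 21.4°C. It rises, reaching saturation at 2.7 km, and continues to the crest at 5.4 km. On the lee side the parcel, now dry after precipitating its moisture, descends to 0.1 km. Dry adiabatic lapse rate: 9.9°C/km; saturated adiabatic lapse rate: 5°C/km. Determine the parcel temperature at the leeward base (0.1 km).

39.58°C

Dry to 2700 m: -9.9 × 2.1 km = -20.79°C, so T = 0.61°C.
Saturated to 5400 m: -5 × 2.7 km = -13.5°C, so T = -12.89°C.
Dry descent to 100 m: +9.9 × 5.3 km = +52.47°C, so T = 39.58°C.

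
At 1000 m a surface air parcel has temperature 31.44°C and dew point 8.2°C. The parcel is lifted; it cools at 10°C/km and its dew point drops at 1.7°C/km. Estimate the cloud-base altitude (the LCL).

3800 m

T and T_d converge at 10 − 1.7 = 8.3°C per km
Height above start = (31.44 − 8.2) / 8.3 = 2.8 km
LCL altitude = 1000 m + 2800 m = 3800 m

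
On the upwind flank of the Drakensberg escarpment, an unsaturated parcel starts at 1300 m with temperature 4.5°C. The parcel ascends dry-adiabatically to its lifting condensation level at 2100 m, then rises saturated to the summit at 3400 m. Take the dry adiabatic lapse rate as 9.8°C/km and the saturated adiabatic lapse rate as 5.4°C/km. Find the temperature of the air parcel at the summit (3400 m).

1300 → 2100 m (dry, 9.8°C/km): ΔT = -9.8 × 0.8 = -7.84°C → T = -3.34°C
2100 → 3400 m (saturated, 5.4°C/km): ΔT = -5.4 × 1.3 = -7.02°C → T = -10.36°C

-10.36°C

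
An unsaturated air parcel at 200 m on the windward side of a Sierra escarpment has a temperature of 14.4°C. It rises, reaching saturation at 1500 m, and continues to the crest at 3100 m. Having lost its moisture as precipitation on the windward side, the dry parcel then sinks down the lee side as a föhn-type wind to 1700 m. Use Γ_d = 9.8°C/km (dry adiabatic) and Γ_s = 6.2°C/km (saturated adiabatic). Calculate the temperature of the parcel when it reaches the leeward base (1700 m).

200 → 1500 m (dry, 9.8°C/km): ΔT = -9.8 × 1.3 = -12.74°C → T = 1.66°C
1500 → 3100 m (saturated, 6.2°C/km): ΔT = -6.2 × 1.6 = -9.92°C → T = -8.26°C
3100 → 1700 m (dry descent, 9.8°C/km): ΔT = +9.8 × 1.4 = +13.72°C → T = 5.46°C

5.46°C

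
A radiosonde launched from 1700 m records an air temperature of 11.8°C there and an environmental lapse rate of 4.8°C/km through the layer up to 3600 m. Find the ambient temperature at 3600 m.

2.68°C

1700–3600 m, environmental: Δz = 1.9 km ⇒ ΔT = -9.12°C; T = 2.68°C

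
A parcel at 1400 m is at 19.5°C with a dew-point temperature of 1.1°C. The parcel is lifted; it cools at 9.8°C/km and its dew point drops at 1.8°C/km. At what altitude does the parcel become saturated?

T and T_d converge at 9.8 − 1.8 = 8°C per km
Height above start = (19.5 − 1.1) / 8 = 2.3 km
LCL altitude = 1400 m + 2300 m = 3700 m

3700 m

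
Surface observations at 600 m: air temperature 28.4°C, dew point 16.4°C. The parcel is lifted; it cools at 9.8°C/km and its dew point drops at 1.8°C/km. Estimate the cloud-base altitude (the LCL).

T and T_d converge at 9.8 − 1.8 = 8°C per km
Height above start = (28.4 − 16.4) / 8 = 1.5 km
LCL altitude = 600 m + 1500 m = 2100 m

2100 m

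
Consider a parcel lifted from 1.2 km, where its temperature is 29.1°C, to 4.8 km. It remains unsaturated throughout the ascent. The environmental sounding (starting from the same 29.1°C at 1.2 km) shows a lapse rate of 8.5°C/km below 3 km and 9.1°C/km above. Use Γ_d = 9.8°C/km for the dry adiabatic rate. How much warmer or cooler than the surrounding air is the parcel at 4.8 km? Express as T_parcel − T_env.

Parcel:
  Dry to 4800 m: -9.8 × 3.6 km = -35.28°C, so T = -6.18°C.
Environment:
  Environment, lower layer to 3000 m: -8.5 × 1.8 km = -15.3°C, so T = 13.8°C.
  Environment, upper layer to 4800 m: -9.1 × 1.8 km = -16.38°C, so T = -2.58°C.
T_parcel − T_env = -6.18 − (-2.58) = -3.6°C

-3.6°C (parcel cooler than environment)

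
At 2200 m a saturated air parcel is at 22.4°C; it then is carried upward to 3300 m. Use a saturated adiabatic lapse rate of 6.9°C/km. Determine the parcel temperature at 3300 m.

From 2200 m to 3300 m (saturated adiabatic): cools by 6.9 × 1.1 = 7.59°C, giving 14.81°C.

14.81°C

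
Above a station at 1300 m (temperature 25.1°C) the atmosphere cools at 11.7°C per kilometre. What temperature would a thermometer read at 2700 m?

Environmental to 2700 m: -11.7 × 1.4 km = -16.38°C, so T = 8.72°C.

8.72°C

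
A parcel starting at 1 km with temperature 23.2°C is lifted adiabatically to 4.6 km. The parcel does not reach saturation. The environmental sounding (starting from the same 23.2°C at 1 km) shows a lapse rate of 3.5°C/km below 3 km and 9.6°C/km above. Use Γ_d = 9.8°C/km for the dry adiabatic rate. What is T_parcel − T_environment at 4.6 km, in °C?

-12.92°C (parcel cooler than environment)

Parcel:
  1000–4600 m, dry: Δz = 3.6 km ⇒ ΔT = -35.28°C; T = -12.08°C
Environment:
  1000–3000 m, environment, lower layer: Δz = 2 km ⇒ ΔT = -7°C; T = 16.2°C
  3000–4600 m, environment, upper layer: Δz = 1.6 km ⇒ ΔT = -15.36°C; T = 0.84°C
T_parcel − T_env = -12.08 − 0.84 = -12.92°C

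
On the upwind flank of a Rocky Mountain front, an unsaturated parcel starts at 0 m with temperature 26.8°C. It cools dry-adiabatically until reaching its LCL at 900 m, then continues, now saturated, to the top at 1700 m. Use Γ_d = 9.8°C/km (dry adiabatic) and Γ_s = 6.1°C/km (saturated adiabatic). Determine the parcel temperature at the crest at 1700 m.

13.1°C

0 → 900 m (dry, 9.8°C/km): ΔT = -9.8 × 0.9 = -8.82°C → T = 17.98°C
900 → 1700 m (saturated, 6.1°C/km): ΔT = -6.1 × 0.8 = -4.88°C → T = 13.1°C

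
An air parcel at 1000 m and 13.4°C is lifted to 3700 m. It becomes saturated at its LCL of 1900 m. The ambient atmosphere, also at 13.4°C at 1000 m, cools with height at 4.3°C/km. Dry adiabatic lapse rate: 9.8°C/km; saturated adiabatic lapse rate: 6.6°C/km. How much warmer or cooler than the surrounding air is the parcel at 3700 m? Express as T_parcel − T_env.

Parcel:
  1000 → 1900 m (dry, 9.8°C/km): ΔT = -9.8 × 0.9 = -8.82°C → T = 4.58°C
  1900 → 3700 m (saturated, 6.6°C/km): ΔT = -6.6 × 1.8 = -11.88°C → T = -7.3°C
Environment:
  1000 → 3700 m (environment, 4.3°C/km): ΔT = -4.3 × 2.7 = -11.61°C → T = 1.79°C
T_parcel − T_env = -7.3 − 1.79 = -9.09°C

-9.09°C (parcel cooler than environment)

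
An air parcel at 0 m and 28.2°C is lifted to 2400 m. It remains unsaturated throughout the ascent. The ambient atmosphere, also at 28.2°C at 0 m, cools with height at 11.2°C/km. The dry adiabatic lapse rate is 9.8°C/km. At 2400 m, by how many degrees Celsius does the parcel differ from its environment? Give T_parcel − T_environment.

+3.36°C (parcel warmer than environment)

Parcel:
  From 0 m to 2400 m (dry): cools by 9.8 × 2.4 = 23.52°C, giving 4.68°C.
Environment:
  From 0 m to 2400 m (environment): cools by 11.2 × 2.4 = 26.88°C, giving 1.32°C.
T_parcel − T_env = 4.68 − 1.32 = +3.36°C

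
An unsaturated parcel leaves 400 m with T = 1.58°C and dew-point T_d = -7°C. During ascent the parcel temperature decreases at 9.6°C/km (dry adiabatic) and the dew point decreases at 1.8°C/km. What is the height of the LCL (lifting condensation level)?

T and T_d converge at 9.6 − 1.8 = 7.8°C per km
Height above start = (1.58 − (-7)) / 7.8 = 1.1 km
LCL altitude = 400 m + 1100 m = 1500 m

1500 m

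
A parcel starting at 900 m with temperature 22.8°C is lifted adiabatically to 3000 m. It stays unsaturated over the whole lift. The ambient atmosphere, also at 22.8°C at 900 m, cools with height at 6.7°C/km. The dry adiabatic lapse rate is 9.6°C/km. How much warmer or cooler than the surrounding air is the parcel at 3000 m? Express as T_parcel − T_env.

Parcel:
  Dry to 3000 m: -9.6 × 2.1 km = -20.16°C, so T = 2.64°C.
Environment:
  Environment to 3000 m: -6.7 × 2.1 km = -14.07°C, so T = 8.73°C.
T_parcel − T_env = 2.64 − 8.73 = -6.09°C

-6.09°C (parcel cooler than environment)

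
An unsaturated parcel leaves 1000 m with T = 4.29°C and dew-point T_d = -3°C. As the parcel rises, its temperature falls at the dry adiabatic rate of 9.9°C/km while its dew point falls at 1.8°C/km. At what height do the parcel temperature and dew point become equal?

1900 m

T and T_d converge at 9.9 − 1.8 = 8.1°C per km
Height above start = (4.29 − (-3)) / 8.1 = 0.9 km
LCL altitude = 1000 m + 900 m = 1900 m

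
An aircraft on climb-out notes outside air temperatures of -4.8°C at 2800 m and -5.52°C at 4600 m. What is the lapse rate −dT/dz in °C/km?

Γ = −ΔT/Δz = (-4.8 − (-5.52)) / (4600 − 2800) m
  = 0.72°C / 1.8 km = 0.4°C/km

0.4°C/km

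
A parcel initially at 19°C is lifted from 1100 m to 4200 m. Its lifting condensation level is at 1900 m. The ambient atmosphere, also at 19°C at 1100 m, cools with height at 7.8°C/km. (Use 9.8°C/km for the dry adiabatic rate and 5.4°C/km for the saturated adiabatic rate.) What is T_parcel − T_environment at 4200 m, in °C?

Parcel:
  1100 → 1900 m (dry, 9.8°C/km): ΔT = -9.8 × 0.8 = -7.84°C → T = 11.16°C
  1900 → 4200 m (saturated, 5.4°C/km): ΔT = -5.4 × 2.3 = -12.42°C → T = -1.26°C
Environment:
  1100 → 4200 m (environment, 7.8°C/km): ΔT = -7.8 × 3.1 = -24.18°C → T = -5.18°C
T_parcel − T_env = -1.26 − (-5.18) = +3.92°C

+3.92°C (parcel warmer than environment)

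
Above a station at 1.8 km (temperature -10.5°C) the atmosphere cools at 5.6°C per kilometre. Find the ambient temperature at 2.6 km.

1800–2600 m, environmental: Δz = 0.8 km ⇒ ΔT = -4.48°C; T = -14.98°C

-14.98°C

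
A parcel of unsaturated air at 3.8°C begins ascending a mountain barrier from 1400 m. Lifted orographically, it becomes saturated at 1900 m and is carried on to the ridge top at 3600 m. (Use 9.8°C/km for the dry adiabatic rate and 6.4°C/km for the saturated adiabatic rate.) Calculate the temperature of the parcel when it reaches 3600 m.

1400 → 1900 m (dry, 9.8°C/km): ΔT = -9.8 × 0.5 = -4.9°C → T = -1.1°C
1900 → 3600 m (saturated, 6.4°C/km): ΔT = -6.4 × 1.7 = -10.88°C → T = -11.98°C

-11.98°C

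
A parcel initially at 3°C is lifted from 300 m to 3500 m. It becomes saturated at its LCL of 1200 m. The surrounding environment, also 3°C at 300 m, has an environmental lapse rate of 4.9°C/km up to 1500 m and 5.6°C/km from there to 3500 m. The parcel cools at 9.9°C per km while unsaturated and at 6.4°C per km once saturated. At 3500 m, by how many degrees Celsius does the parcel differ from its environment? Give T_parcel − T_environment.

-6.55°C (parcel cooler than environment)

Parcel:
  300 → 1200 m (dry, 9.9°C/km): ΔT = -9.9 × 0.9 = -8.91°C → T = -5.91°C
  1200 → 3500 m (saturated, 6.4°C/km): ΔT = -6.4 × 2.3 = -14.72°C → T = -20.63°C
Environment:
  300 → 1500 m (environment, lower layer, 4.9°C/km): ΔT = -4.9 × 1.2 = -5.88°C → T = -2.88°C
  1500 → 3500 m (environment, upper layer, 5.6°C/km): ΔT = -5.6 × 2 = -11.2°C → T = -14.08°C
T_parcel − T_env = -20.63 − (-14.08) = -6.55°C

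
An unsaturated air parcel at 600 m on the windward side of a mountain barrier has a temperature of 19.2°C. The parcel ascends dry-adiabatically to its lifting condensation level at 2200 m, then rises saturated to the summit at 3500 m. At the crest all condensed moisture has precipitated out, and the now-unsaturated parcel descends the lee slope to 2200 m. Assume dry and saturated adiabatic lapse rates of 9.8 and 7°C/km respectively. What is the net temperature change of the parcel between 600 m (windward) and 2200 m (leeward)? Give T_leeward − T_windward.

-12.04°C

600–2200 m, dry: Δz = 1.6 km ⇒ ΔT = -15.68°C; T = 3.52°C
2200–3500 m, saturated: Δz = 1.3 km ⇒ ΔT = -9.1°C; T = -5.58°C
3500–2200 m, dry descent: Δz = 1.3 km ⇒ ΔT = +12.74°C; T = 7.16°C
Net change vs windward start: 7.16 − 19.2 = -12.04°C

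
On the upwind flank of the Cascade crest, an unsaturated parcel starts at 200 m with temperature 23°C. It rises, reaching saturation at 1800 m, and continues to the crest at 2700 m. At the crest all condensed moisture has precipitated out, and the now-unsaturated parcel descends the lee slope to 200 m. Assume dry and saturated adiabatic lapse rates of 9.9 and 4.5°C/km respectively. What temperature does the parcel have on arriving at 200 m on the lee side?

27.86°C

200 → 1800 m (dry, 9.9°C/km): ΔT = -9.9 × 1.6 = -15.84°C → T = 7.16°C
1800 → 2700 m (saturated, 4.5°C/km): ΔT = -4.5 × 0.9 = -4.05°C → T = 3.11°C
2700 → 200 m (dry descent, 9.9°C/km): ΔT = +9.9 × 2.5 = +24.75°C → T = 27.86°C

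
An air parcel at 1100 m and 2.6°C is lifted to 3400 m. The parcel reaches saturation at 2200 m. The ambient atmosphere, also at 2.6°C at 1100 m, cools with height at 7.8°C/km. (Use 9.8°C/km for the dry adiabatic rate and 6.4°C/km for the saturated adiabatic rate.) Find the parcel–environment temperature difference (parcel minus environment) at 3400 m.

Parcel:
  Dry to 2200 m: -9.8 × 1.1 km = -10.78°C, so T = -8.18°C.
  Saturated to 3400 m: -6.4 × 1.2 km = -7.68°C, so T = -15.86°C.
Environment:
  Environment to 3400 m: -7.8 × 2.3 km = -17.94°C, so T = -15.34°C.
T_parcel − T_env = -15.86 − (-15.34) = -0.52°C

-0.52°C (parcel cooler than environment)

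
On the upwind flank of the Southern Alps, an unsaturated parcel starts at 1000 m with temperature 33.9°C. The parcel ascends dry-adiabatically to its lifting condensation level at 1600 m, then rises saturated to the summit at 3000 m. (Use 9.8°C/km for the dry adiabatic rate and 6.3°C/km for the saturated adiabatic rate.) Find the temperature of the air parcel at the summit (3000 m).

19.2°C

From 1000 m to 1600 m (dry): cools by 9.8 × 0.6 = 5.88°C, giving 28.02°C.
From 1600 m to 3000 m (saturated): cools by 6.3 × 1.4 = 8.82°C, giving 19.2°C.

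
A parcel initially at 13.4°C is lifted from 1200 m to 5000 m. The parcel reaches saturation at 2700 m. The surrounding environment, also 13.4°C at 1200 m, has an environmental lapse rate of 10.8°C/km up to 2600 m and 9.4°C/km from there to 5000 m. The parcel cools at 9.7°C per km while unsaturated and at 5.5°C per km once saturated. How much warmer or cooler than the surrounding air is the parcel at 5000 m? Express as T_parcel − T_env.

Parcel:
  1200–2700 m, dry: Δz = 1.5 km ⇒ ΔT = -14.55°C; T = -1.15°C
  2700–5000 m, saturated: Δz = 2.3 km ⇒ ΔT = -12.65°C; T = -13.8°C
Environment:
  1200–2600 m, environment, lower layer: Δz = 1.4 km ⇒ ΔT = -15.12°C; T = -1.72°C
  2600–5000 m, environment, upper layer: Δz = 2.4 km ⇒ ΔT = -22.56°C; T = -24.28°C
T_parcel − T_env = -13.8 − (-24.28) = +10.48°C

+10.48°C (parcel warmer than environment)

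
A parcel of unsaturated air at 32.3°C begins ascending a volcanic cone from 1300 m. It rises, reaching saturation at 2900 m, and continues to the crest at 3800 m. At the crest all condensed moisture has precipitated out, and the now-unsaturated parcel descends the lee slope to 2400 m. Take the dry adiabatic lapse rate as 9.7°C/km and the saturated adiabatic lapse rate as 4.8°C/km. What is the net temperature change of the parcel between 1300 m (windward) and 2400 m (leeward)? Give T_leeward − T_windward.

-6.26°C

From 1300 m to 2900 m (dry): cools by 9.7 × 1.6 = 15.52°C, giving 16.78°C.
From 2900 m to 3800 m (saturated): cools by 4.8 × 0.9 = 4.32°C, giving 12.46°C.
From 3800 m to 2400 m (dry descent): warms by 9.7 × 1.4 = 13.58°C, giving 26.04°C.
Net change vs windward start: 26.04 − 32.3 = -6.26°C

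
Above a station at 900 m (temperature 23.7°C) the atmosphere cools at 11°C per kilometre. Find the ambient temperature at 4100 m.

-11.5°C

900–4100 m, environmental: Δz = 3.2 km ⇒ ΔT = -35.2°C; T = -11.5°C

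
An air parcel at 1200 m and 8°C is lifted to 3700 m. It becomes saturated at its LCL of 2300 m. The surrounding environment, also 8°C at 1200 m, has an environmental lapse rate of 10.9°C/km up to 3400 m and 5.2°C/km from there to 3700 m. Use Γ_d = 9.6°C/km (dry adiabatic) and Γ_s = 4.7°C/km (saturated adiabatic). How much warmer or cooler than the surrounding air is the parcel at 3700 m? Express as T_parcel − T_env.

Parcel:
  1200–2300 m, dry: Δz = 1.1 km ⇒ ΔT = -10.56°C; T = -2.56°C
  2300–3700 m, saturated: Δz = 1.4 km ⇒ ΔT = -6.58°C; T = -9.14°C
Environment:
  1200–3400 m, environment, lower layer: Δz = 2.2 km ⇒ ΔT = -23.98°C; T = -15.98°C
  3400–3700 m, environment, upper layer: Δz = 0.3 km ⇒ ΔT = -1.56°C; T = -17.54°C
T_parcel − T_env = -9.14 − (-17.54) = +8.4°C

+8.4°C (parcel warmer than environment)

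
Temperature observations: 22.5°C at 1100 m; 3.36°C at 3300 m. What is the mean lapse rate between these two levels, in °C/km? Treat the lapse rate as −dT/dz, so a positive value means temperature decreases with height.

8.7°C/km

Γ = −ΔT/Δz = (22.5 − 3.36) / (3300 − 1100) m
  = 19.14°C / 2.2 km = 8.7°C/km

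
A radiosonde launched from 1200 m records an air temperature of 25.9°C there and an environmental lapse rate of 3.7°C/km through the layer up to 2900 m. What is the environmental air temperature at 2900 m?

19.61°C

1200–2900 m, environmental: Δz = 1.7 km ⇒ ΔT = -6.29°C; T = 19.61°C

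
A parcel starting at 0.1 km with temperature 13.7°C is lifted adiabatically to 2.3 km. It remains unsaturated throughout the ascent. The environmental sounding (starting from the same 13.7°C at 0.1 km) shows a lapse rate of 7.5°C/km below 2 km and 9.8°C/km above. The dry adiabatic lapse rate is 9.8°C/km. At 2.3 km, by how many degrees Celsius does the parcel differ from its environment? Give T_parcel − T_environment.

-4.37°C (parcel cooler than environment)

Parcel:
  From 100 m to 2300 m (dry): cools by 9.8 × 2.2 = 21.56°C, giving -7.86°C.
Environment:
  From 100 m to 2000 m (environment, lower layer): cools by 7.5 × 1.9 = 14.25°C, giving -0.55°C.
  From 2000 m to 2300 m (environment, upper layer): cools by 9.8 × 0.3 = 2.94°C, giving -3.49°C.
T_parcel − T_env = -7.86 − (-3.49) = -4.37°C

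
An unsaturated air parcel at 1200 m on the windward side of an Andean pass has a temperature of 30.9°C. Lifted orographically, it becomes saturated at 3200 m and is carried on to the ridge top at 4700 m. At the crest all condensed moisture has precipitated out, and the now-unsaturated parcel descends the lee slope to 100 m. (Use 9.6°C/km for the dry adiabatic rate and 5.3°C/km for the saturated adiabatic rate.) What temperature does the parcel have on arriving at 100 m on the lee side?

From 1200 m to 3200 m (dry): cools by 9.6 × 2 = 19.2°C, giving 11.7°C.
From 3200 m to 4700 m (saturated): cools by 5.3 × 1.5 = 7.95°C, giving 3.75°C.
From 4700 m to 100 m (dry descent): warms by 9.6 × 4.6 = 44.16°C, giving 47.91°C.

47.91°C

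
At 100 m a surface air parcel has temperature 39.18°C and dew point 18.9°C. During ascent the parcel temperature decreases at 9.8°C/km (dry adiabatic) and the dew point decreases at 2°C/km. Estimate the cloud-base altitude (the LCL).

T and T_d converge at 9.8 − 2 = 7.8°C per km
Height above start = (39.18 − 18.9) / 7.8 = 2.6 km
LCL altitude = 100 m + 2600 m = 2700 m

2700 m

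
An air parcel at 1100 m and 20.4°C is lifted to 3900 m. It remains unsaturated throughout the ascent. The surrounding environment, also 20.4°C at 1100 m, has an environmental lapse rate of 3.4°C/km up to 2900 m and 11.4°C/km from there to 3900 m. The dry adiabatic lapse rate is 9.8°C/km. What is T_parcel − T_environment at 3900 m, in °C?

-9.92°C (parcel cooler than environment)

Parcel:
  Dry to 3900 m: -9.8 × 2.8 km = -27.44°C, so T = -7.04°C.
Environment:
  Environment, lower layer to 2900 m: -3.4 × 1.8 km = -6.12°C, so T = 14.28°C.
  Environment, upper layer to 3900 m: -11.4 × 1 km = -11.4°C, so T = 2.88°C.
T_parcel − T_env = -7.04 − 2.88 = -9.92°C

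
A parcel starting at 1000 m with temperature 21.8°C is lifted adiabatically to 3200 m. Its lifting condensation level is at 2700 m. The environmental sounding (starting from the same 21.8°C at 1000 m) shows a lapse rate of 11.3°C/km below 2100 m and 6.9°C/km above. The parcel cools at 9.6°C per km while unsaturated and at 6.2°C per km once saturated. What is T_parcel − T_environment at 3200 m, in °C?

+0.6°C (parcel warmer than environment)

Parcel:
  Dry to 2700 m: -9.6 × 1.7 km = -16.32°C, so T = 5.48°C.
  Saturated to 3200 m: -6.2 × 0.5 km = -3.1°C, so T = 2.38°C.
Environment:
  Environment, lower layer to 2100 m: -11.3 × 1.1 km = -12.43°C, so T = 9.37°C.
  Environment, upper layer to 3200 m: -6.9 × 1.1 km = -7.59°C, so T = 1.78°C.
T_parcel − T_env = 2.38 − 1.78 = +0.6°C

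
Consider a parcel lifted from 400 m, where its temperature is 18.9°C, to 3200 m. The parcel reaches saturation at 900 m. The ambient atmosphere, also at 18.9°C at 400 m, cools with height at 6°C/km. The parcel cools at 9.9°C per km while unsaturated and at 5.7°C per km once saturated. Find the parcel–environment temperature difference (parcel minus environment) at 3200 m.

-1.26°C (parcel cooler than environment)

Parcel:
  Dry to 900 m: -9.9 × 0.5 km = -4.95°C, so T = 13.95°C.
  Saturated to 3200 m: -5.7 × 2.3 km = -13.11°C, so T = 0.84°C.
Environment:
  Environment to 3200 m: -6 × 2.8 km = -16.8°C, so T = 2.1°C.
T_parcel − T_env = 0.84 − 2.1 = -1.26°C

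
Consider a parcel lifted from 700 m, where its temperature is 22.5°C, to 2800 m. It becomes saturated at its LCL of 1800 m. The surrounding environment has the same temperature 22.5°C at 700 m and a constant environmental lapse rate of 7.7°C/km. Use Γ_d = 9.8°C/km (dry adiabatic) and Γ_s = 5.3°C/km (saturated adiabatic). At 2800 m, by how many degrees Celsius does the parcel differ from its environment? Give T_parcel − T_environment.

+0.09°C (parcel warmer than environment)

Parcel:
  Dry to 1800 m: -9.8 × 1.1 km = -10.78°C, so T = 11.72°C.
  Saturated to 2800 m: -5.3 × 1 km = -5.3°C, so T = 6.42°C.
Environment:
  Environment to 2800 m: -7.7 × 2.1 km = -16.17°C, so T = 6.33°C.
T_parcel − T_env = 6.42 − 6.33 = +0.09°C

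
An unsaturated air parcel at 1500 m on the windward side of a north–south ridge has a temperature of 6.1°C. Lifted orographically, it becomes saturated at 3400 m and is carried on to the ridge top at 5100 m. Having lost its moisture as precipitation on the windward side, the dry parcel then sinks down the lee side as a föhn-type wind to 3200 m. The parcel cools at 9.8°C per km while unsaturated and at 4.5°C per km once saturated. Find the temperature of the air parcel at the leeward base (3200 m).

1500 → 3400 m (dry, 9.8°C/km): ΔT = -9.8 × 1.9 = -18.62°C → T = -12.52°C
3400 → 5100 m (saturated, 4.5°C/km): ΔT = -4.5 × 1.7 = -7.65°C → T = -20.17°C
5100 → 3200 m (dry descent, 9.8°C/km): ΔT = +9.8 × 1.9 = +18.62°C → T = -1.55°C

-1.55°C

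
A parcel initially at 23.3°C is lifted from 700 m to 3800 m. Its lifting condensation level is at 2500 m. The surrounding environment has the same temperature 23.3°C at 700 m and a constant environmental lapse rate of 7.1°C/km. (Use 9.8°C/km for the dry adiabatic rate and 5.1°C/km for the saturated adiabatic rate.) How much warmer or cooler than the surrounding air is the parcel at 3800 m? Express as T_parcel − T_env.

-2.26°C (parcel cooler than environment)

Parcel:
  Dry to 2500 m: -9.8 × 1.8 km = -17.64°C, so T = 5.66°C.
  Saturated to 3800 m: -5.1 × 1.3 km = -6.63°C, so T = -0.97°C.
Environment:
  Environment to 3800 m: -7.1 × 3.1 km = -22.01°C, so T = 1.29°C.
T_parcel − T_env = -0.97 − 1.29 = -2.26°C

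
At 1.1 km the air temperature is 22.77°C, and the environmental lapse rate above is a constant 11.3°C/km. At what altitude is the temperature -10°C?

Height above start = (22.77 − (-10)) / 11.3 = 2.9 km
Altitude = 1100 m + 2900 m = 4000 m

4 km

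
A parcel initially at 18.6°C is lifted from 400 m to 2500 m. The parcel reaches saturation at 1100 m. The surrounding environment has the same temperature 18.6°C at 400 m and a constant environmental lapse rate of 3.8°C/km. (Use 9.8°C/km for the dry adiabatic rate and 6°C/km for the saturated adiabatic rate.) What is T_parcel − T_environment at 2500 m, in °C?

Parcel:
  400–1100 m, dry: Δz = 0.7 km ⇒ ΔT = -6.86°C; T = 11.74°C
  1100–2500 m, saturated: Δz = 1.4 km ⇒ ΔT = -8.4°C; T = 3.34°C
Environment:
  400–2500 m, environment: Δz = 2.1 km ⇒ ΔT = -7.98°C; T = 10.62°C
T_parcel − T_env = 3.34 − 10.62 = -7.28°C

-7.28°C (parcel cooler than environment)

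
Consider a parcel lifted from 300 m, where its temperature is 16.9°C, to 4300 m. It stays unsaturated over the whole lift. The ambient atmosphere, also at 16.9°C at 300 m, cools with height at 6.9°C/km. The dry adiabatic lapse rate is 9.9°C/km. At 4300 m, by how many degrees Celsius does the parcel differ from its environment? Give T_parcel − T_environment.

-12°C (parcel cooler than environment)

Parcel:
  300–4300 m, dry: Δz = 4 km ⇒ ΔT = -39.6°C; T = -22.7°C
Environment:
  300–4300 m, environment: Δz = 4 km ⇒ ΔT = -27.6°C; T = -10.7°C
T_parcel − T_env = -22.7 − (-10.7) = -12°C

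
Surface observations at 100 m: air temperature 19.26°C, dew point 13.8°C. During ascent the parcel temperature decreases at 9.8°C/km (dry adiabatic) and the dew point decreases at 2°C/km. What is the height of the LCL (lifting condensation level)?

T and T_d converge at 9.8 − 2 = 7.8°C per km
Height above start = (19.26 − 13.8) / 7.8 = 0.7 km
LCL altitude = 100 m + 700 m = 800 m

800 m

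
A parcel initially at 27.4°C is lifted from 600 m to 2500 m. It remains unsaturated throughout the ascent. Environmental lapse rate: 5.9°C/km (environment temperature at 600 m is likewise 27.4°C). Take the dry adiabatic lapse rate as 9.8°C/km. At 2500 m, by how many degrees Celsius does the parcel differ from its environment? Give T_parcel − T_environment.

-7.41°C (parcel cooler than environment)

Parcel:
  Dry to 2500 m: -9.8 × 1.9 km = -18.62°C, so T = 8.78°C.
Environment:
  Environment to 2500 m: -5.9 × 1.9 km = -11.21°C, so T = 16.19°C.
T_parcel − T_env = 8.78 − 16.19 = -7.41°C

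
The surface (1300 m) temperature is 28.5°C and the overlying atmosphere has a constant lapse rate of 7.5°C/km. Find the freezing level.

Height above start = (28.5 − 0) / 7.5 = 3.8 km
Altitude = 1300 m + 3800 m = 5100 m

5100 m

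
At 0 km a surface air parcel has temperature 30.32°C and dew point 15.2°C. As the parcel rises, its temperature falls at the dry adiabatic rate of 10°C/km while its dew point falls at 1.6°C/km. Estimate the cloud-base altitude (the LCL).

T and T_d converge at 10 − 1.6 = 8.4°C per km
Height above start = (30.32 − 15.2) / 8.4 = 1.8 km
LCL altitude = 0 m + 1800 m = 1800 m

1.8 km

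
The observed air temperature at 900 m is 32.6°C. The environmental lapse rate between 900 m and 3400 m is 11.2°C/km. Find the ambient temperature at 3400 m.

4.6°C

900 → 3400 m (environmental, 11.2°C/km): ΔT = -11.2 × 2.5 = -28°C → T = 4.6°C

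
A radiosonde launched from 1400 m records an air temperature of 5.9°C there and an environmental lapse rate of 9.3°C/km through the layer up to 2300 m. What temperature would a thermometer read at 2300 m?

-2.47°C

From 1400 m to 2300 m (environmental): cools by 9.3 × 0.9 = 8.37°C, giving -2.47°C.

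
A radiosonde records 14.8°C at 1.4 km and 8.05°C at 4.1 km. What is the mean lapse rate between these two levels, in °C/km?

2.5°C/km

Γ = −ΔT/Δz = (14.8 − 8.05) / (4100 − 1400) m
  = 6.75°C / 2.7 km = 2.5°C/km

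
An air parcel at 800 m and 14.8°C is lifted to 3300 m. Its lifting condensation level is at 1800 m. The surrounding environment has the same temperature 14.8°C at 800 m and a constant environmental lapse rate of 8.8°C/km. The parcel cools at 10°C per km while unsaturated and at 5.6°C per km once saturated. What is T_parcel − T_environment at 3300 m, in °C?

+3.6°C (parcel warmer than environment)

Parcel:
  From 800 m to 1800 m (dry): cools by 10 × 1 = 10°C, giving 4.8°C.
  From 1800 m to 3300 m (saturated): cools by 5.6 × 1.5 = 8.4°C, giving -3.6°C.
Environment:
  From 800 m to 3300 m (environment): cools by 8.8 × 2.5 = 22°C, giving -7.2°C.
T_parcel − T_env = -3.6 − (-7.2) = +3.6°C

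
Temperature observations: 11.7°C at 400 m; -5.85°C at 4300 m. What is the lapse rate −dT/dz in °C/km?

4.5°C/km

Γ = −ΔT/Δz = (11.7 − (-5.85)) / (4300 − 400) m
  = 17.55°C / 3.9 km = 4.5°C/km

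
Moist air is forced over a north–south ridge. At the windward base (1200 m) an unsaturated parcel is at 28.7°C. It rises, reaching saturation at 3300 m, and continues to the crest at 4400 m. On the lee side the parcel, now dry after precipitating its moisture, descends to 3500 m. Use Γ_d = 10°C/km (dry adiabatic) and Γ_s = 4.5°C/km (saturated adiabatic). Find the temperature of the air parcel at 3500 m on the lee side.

1200 → 3300 m (dry, 10°C/km): ΔT = -10 × 2.1 = -21°C → T = 7.7°C
3300 → 4400 m (saturated, 4.5°C/km): ΔT = -4.5 × 1.1 = -4.95°C → T = 2.75°C
4400 → 3500 m (dry descent, 10°C/km): ΔT = +10 × 0.9 = +9°C → T = 11.75°C

11.75°C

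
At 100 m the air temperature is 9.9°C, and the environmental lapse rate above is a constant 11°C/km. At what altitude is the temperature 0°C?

Height above start = (9.9 − 0) / 11 = 0.9 km
Altitude = 100 m + 900 m = 1000 m

1000 m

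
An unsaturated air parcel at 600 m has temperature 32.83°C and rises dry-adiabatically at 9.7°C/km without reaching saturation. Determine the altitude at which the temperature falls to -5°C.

4500 m

Height above start = (32.83 − (-5)) / 9.7 = 3.9 km
Altitude = 600 m + 3900 m = 4500 m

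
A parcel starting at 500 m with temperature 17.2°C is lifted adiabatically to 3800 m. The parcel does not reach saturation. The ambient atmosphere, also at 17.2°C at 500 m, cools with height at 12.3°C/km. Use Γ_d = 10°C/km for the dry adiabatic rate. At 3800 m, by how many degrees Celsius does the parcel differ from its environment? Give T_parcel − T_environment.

Parcel:
  From 500 m to 3800 m (dry): cools by 10 × 3.3 = 33°C, giving -15.8°C.
Environment:
  From 500 m to 3800 m (environment): cools by 12.3 × 3.3 = 40.59°C, giving -23.39°C.
T_parcel − T_env = -15.8 − (-23.39) = +7.59°C

+7.59°C (parcel warmer than environment)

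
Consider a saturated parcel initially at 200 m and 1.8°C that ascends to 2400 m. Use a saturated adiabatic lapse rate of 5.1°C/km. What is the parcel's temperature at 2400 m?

-9.42°C

200–2400 m, saturated adiabatic: Δz = 2.2 km ⇒ ΔT = -11.22°C; T = -9.42°C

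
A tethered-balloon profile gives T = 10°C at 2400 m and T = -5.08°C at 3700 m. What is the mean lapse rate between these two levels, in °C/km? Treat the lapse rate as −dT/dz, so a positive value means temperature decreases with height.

Γ = −ΔT/Δz = (10 − (-5.08)) / (3700 − 2400) m
  = 15.08°C / 1.3 km = 11.6°C/km

11.6°C/km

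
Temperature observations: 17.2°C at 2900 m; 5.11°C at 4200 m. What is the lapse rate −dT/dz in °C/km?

Γ = −ΔT/Δz = (17.2 − 5.11) / (4200 − 2900) m
  = 12.09°C / 1.3 km = 9.3°C/km

9.3°C/km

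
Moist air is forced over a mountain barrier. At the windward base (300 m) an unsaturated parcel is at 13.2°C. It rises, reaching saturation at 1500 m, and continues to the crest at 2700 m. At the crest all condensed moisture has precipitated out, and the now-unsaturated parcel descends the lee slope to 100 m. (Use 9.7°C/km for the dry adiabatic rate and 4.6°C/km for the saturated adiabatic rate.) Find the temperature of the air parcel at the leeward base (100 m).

21.26°C

300–1500 m, dry: Δz = 1.2 km ⇒ ΔT = -11.64°C; T = 1.56°C
1500–2700 m, saturated: Δz = 1.2 km ⇒ ΔT = -5.52°C; T = -3.96°C
2700–100 m, dry descent: Δz = 2.6 km ⇒ ΔT = +25.22°C; T = 21.26°C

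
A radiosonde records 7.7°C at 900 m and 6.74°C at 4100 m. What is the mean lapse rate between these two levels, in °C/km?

Γ = −ΔT/Δz = (7.7 − 6.74) / (4100 − 900) m
  = 0.96°C / 3.2 km = 0.3°C/km

0.3°C/km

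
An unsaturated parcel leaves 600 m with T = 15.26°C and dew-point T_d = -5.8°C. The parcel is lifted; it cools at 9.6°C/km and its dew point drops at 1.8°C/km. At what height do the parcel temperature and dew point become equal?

3300 m

T and T_d converge at 9.6 − 1.8 = 7.8°C per km
Height above start = (15.26 − (-5.8)) / 7.8 = 2.7 km
LCL altitude = 600 m + 2700 m = 3300 m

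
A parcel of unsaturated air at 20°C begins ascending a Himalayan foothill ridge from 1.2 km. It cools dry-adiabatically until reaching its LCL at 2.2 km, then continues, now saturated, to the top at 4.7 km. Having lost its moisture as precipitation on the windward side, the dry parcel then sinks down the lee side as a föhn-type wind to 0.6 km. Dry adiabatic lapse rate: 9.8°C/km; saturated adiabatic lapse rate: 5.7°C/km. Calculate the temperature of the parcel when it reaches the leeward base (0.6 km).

1200 → 2200 m (dry, 9.8°C/km): ΔT = -9.8 × 1 = -9.8°C → T = 10.2°C
2200 → 4700 m (saturated, 5.7°C/km): ΔT = -5.7 × 2.5 = -14.25°C → T = -4.05°C
4700 → 600 m (dry descent, 9.8°C/km): ΔT = +9.8 × 4.1 = +40.18°C → T = 36.13°C

36.13°C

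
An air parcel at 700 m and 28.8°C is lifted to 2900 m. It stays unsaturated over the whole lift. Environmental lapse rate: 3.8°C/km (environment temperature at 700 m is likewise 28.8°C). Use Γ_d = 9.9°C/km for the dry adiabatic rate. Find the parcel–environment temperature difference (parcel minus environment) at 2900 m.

Parcel:
  700 → 2900 m (dry, 9.9°C/km): ΔT = -9.9 × 2.2 = -21.78°C → T = 7.02°C
Environment:
  700 → 2900 m (environment, 3.8°C/km): ΔT = -3.8 × 2.2 = -8.36°C → T = 20.44°C
T_parcel − T_env = 7.02 − 20.44 = -13.42°C

-13.42°C (parcel cooler than environment)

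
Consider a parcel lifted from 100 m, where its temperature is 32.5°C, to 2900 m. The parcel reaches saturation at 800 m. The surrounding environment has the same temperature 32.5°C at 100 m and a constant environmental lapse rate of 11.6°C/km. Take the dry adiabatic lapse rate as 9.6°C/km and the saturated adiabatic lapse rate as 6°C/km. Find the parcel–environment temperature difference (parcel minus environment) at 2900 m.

Parcel:
  100 → 800 m (dry, 9.6°C/km): ΔT = -9.6 × 0.7 = -6.72°C → T = 25.78°C
  800 → 2900 m (saturated, 6°C/km): ΔT = -6 × 2.1 = -12.6°C → T = 13.18°C
Environment:
  100 → 2900 m (environment, 11.6°C/km): ΔT = -11.6 × 2.8 = -32.48°C → T = 0.02°C
T_parcel − T_env = 13.18 − 0.02 = +13.16°C

+13.16°C (parcel warmer than environment)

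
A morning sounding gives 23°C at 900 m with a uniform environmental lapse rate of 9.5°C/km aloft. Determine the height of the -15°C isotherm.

Height above start = (23 − (-15)) / 9.5 = 4 km
Altitude = 900 m + 4000 m = 4900 m

4900 m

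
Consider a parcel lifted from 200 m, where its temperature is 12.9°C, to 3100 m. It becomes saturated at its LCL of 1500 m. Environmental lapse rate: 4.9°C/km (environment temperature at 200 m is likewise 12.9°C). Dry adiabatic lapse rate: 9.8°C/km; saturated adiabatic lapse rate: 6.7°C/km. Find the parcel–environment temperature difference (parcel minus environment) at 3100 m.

-9.25°C (parcel cooler than environment)

Parcel:
  200–1500 m, dry: Δz = 1.3 km ⇒ ΔT = -12.74°C; T = 0.16°C
  1500–3100 m, saturated: Δz = 1.6 km ⇒ ΔT = -10.72°C; T = -10.56°C
Environment:
  200–3100 m, environment: Δz = 2.9 km ⇒ ΔT = -14.21°C; T = -1.31°C
T_parcel − T_env = -10.56 − (-1.31) = -9.25°C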